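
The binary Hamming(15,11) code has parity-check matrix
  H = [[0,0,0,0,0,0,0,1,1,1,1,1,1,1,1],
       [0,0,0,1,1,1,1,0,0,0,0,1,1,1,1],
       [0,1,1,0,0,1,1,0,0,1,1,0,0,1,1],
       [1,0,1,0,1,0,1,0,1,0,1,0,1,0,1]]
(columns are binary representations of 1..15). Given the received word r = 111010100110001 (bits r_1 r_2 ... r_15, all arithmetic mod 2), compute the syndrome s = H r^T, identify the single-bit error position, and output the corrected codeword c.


s = (1, 1, 0, 0)^T, error position = 12, corrected codeword c = 111010100111001

Compute s = H r^T mod 2 one row at a time:
  s_1 = 0 + 0 + 1 + 1 + 0 + 0 + 0 + 1 = 3 ≡ 1 (mod 2).
  s_2 = 0 + 1 + 0 + 1 + 0 + 0 + 0 + 1 = 3 ≡ 1 (mod 2).
  s_3 = 1 + 1 + 0 + 1 + 1 + 1 + 0 + 1 = 6 ≡ 0 (mod 2).
  s_4 = 1 + 1 + 1 + 1 + 0 + 1 + 0 + 1 = 6 ≡ 0 (mod 2).
s = (1, 1, 0, 0)^T — this equals column 12 of H (binary 1100), so error is at position 12.
Correct: flip bit 12 of r = 111010100110001 to get c = 111010100111001.


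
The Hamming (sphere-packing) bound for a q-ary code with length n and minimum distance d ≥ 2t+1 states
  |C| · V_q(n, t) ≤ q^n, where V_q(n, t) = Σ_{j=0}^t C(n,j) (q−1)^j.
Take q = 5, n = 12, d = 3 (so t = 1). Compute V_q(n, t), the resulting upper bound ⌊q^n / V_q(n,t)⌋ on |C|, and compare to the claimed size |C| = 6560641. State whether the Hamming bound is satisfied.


V_q(n, t) = 49, q^n = 244140625, Hamming bound = 4982461, |C| = 6560641 > bound (violated).

Step 1: Compute V_q(n, t) = Σ_{j=0}^1 C(n, j) (q−1)^j.
  j = 0: C(12,0)·(4)^0 = 1·1 = 1.
  j = 1: C(12,1)·(4)^1 = 12·4 = 48.
  V_q(n, t) = 1 + 48 = 49.
Step 2: q^n = 5^12 = 244140625.
Step 3: Hamming bound ⌊q^n / V_q(n,t)⌋ = ⌊244140625/49⌋ = 4982461.
Step 4: Compare |C| = 6560641 to 4982461: violated.
The claimed |C| lies above the Hamming bound, so no 5-ary code of length 12 with d ≥ 3 can have 6560641 codewords.


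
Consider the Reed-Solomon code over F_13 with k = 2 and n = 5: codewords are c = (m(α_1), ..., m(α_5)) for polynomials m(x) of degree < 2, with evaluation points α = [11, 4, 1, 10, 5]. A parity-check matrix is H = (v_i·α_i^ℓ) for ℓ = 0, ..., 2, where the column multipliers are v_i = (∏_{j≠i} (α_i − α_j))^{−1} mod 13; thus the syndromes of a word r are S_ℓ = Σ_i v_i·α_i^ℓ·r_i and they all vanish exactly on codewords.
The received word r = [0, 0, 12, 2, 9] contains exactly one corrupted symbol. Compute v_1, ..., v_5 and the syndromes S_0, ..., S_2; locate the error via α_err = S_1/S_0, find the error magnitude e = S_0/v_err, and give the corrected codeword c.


S = (7, 12, 2), error at position 1, error magnitude e = 2, c = [11, 0, 12, 2, 9].

Step 1: column multipliers v_i = (∏_{j≠i}(α_i − α_j))^{−1} mod 13.
  i = 1 (α = 11): (11−4)(11−1)(11−10)(11−5) = 7·10·1·6 = 420 ≡ 4, so v_1 = 4^{−1} = 10 (mod 13).
  i = 2 (α = 4): (4−11)(4−1)(4−10)(4−5) = (−7)·3·(−6)·(−1) = −126 ≡ 4, so v_2 = 4^{−1} = 10 (mod 13).
  i = 3 (α = 1): (1−11)(1−4)(1−10)(1−5) = (−10)·(−3)·(−9)·(−4) = 1080 ≡ 1, so v_3 = 1^{−1} = 1 (mod 13).
  i = 4 (α = 10): (10−11)(10−4)(10−1)(10−5) = (−1)·6·9·5 = −270 ≡ 3, so v_4 = 3^{−1} = 9 (mod 13).
  i = 5 (α = 5): (5−11)(5−4)(5−1)(5−10) = (−6)·1·4·(−5) = 120 ≡ 3, so v_5 = 3^{−1} = 9 (mod 13).
  v = [10, 10, 1, 9, 9].
Step 2: syndromes of r = [0, 0, 12, 2, 9] (all sums mod 13).
  S_0 = Σ v_i r_i = 10·0 + 10·0 + 1·12 + 9·2 + 9·9 = 111 ≡ 7.
  S_1 = Σ v_i α_i r_i = 10·11·0 + 10·4·0 + 1·1·12 + 9·10·2 + 9·5·9 = 597 ≡ 12.
  α_i^2 mod 13 = [4, 3, 1, 9, 12].
  S_2 = Σ v_i α_i^2 r_i = 10·4·0 + 10·3·0 + 1·1·12 + 9·9·2 + 9·12·9 = 1146 ≡ 2.
  S = (7, 12, 2) ≠ 0, so r is not a codeword (an error is present).
Step 3: locate the error. For a single error e at position i, S_ℓ = v_i·e·α_i^ℓ, so α_err = S_1/S_0.
  S_0^{−1} = 7^{−1} = 2 (mod 13), so α_err = 12·2 = 24 ≡ 11 = α_1. Error position i = 1.
  Consistency check: S_2/S_1 = 2·12 = 24 ≡ 11 = α_err ✓ (single-error assumption holds).
Step 4: error magnitude e = S_0/v_1 = S_0·∏_{j≠1}(α_1 − α_j) = 7·4 = 28 ≡ 2 (mod 13).
Step 5: correct position 1: c_1 = r_1 − e = 0 − 2 ≡ 11 (mod 13). Hence c = [11, 0, 12, 2, 9].
  Check: interpolating c through the α_i gives m(x) = 3 + 9·x (degree < 2) with m(α_i) = c_i for every i, so c is indeed a codeword.


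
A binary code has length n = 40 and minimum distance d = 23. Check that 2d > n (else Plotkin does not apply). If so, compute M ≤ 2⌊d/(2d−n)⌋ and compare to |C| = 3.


Plotkin bound M ≤ 6; given |C| = 3 ≤ bound (satisfied).

Check applicability: 2d = 46, n = 40.
2d − n = 6 > 0, so Plotkin applies.
Compute d/(2d−n) = 23/6 ≈ 3.8333.
⌊d/(2d−n)⌋ = 3.
Plotkin bound: M ≤ 2·3 = 6.
Given |C| = 3, check: satisfied.
This |C| is below the Plotkin bound.


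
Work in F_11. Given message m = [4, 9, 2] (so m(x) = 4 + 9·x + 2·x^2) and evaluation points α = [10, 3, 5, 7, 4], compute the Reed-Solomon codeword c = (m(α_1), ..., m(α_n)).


c = [8, 5, 0, 0, 6]

Message polynomial: m(x) = 4 + 9·x + 2·x^2 (mod 11).
For each evaluation point α_i, compute m(α_i) mod 11:
  α_1 = 10: Horner steps 2 → 7 → 8, so m(10) = 8.
  α_2 = 3: Horner steps 2 → 4 → 5, so m(3) = 5.
  α_3 = 5: Horner steps 2 → 8 → 0, so m(5) = 0.
  α_4 = 7: Horner steps 2 → 1 → 0, so m(7) = 0.
  α_5 = 4: Horner steps 2 → 6 → 6, so m(4) = 6.
Codeword c = [8, 5, 0, 0, 6] ∈ F_11^5.


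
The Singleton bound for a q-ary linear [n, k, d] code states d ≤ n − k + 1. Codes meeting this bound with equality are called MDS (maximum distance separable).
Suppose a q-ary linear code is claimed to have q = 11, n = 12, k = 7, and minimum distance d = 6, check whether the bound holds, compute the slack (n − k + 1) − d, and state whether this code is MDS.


Singleton RHS = n − k + 1 = 6, slack = 0, bound satisfied, MDS.

Singleton bound: d ≤ n − k + 1.
Here n = 12, k = 7, so n − k + 1 = 6.
Given d = 6, check d ≤ 6: YES.
Slack = (n − k + 1) − d = 0.
The code is MDS (slack = 0).
Description: the claimed parameters are [12, 7, 6]_11; such a code would be MDS (meets Singleton bound).


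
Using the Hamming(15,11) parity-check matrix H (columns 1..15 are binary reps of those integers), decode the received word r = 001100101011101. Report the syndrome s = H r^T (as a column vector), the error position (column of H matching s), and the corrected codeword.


s = (1, 1, 0, 0)^T, error position = 12, corrected codeword c = 001100101010101

Compute s = H r^T mod 2 one row at a time:
  s_1 = 0 + 1 + 0 + 1 + 1 + 1 + 0 + 1 = 5 ≡ 1 (mod 2).
  s_2 = 1 + 0 + 0 + 1 + 1 + 1 + 0 + 1 = 5 ≡ 1 (mod 2).
  s_3 = 0 + 1 + 0 + 1 + 0 + 1 + 0 + 1 = 4 ≡ 0 (mod 2).
  s_4 = 0 + 1 + 0 + 1 + 1 + 1 + 1 + 1 = 6 ≡ 0 (mod 2).
s = (1, 1, 0, 0)^T — this equals column 12 of H (binary 1100), so error is at position 12.
Correct: flip bit 12 of r = 001100101011101 to get c = 001100101010101.


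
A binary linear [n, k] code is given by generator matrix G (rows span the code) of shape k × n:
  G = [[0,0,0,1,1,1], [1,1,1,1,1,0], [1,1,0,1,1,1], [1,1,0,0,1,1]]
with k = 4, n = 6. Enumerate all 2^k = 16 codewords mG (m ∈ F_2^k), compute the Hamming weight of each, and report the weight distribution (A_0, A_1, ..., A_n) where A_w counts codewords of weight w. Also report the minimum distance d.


Weight distribution: A_0 = 1, A_1 = 1, A_2 = 4, A_3 = 4, A_4 = 3, A_5 = 3. Minimum distance d = 1.

Enumerate all 2^4 = 16 messages m ∈ F_2^4.
For each, compute codeword c = mG in F_2^6, then tally its weight.
  m = 0000 → c = 000000, weight = 0.
  m = 1000 → c = 000111, weight = 3.
  m = 0100 → c = 111110, weight = 5.
  m = 1100 → c = 111001, weight = 4.
  m = 0010 → c = 110111, weight = 5.
  m = 1010 → c = 110000, weight = 2.
  m = 0110 → c = 001001, weight = 2.
  m = 1110 → c = 001110, weight = 3.
  m = 0001 → c = 110011, weight = 4.
  m = 1001 → c = 110100, weight = 3.
  m = 0101 → c = 001101, weight = 3.
  m = 1101 → c = 001010, weight = 2.
  m = 0011 → c = 000100, weight = 1.
  m = 1011 → c = 000011, weight = 2.
  m = 0111 → c = 111010, weight = 4.
  m = 1111 → c = 111101, weight = 5.
Tally weights:
  weight 0: 1 codewords.
  weight 1: 1 codewords.
  weight 2: 4 codewords.
  weight 3: 4 codewords.
  weight 4: 3 codewords.
  weight 5: 3 codewords.
Minimum distance d = smallest w > 0 with A_w > 0 = 1.
Sanity: Σ A_w = 16 = 2^4 = 16 ✓.


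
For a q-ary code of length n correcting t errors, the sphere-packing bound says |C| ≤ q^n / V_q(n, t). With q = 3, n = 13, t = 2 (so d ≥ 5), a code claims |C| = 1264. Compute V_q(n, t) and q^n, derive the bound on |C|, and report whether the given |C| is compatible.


V_q(n, t) = 339, q^n = 1594323, Hamming bound = 4703, |C| = 1264 ≤ bound (satisfied).

Step 1: Compute V_q(n, t) = Σ_{j=0}^2 C(n, j) (q−1)^j.
  j = 0: C(13,0)·(2)^0 = 1·1 = 1.
  j = 1: C(13,1)·(2)^1 = 13·2 = 26.
  j = 2: C(13,2)·(2)^2 = 78·4 = 312.
  V_q(n, t) = 1 + 26 + 312 = 339.
Step 2: q^n = 3^13 = 1594323.
Step 3: Hamming bound ⌊q^n / V_q(n,t)⌋ = ⌊1594323/339⌋ = 4703.
Step 4: Compare |C| = 1264 to 4703: satisfied.
The claimed |C| lies below the Hamming bound.


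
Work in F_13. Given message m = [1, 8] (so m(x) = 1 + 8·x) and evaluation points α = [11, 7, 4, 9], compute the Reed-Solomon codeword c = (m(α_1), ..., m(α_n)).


c = [11, 5, 7, 8]

Message polynomial: m(x) = 1 + 8·x (mod 13).
For each evaluation point α_i, compute m(α_i) mod 13:
  α_1 = 11: Horner steps 8 → 11, so m(11) = 11.
  α_2 = 7: Horner steps 8 → 5, so m(7) = 5.
  α_3 = 4: Horner steps 8 → 7, so m(4) = 7.
  α_4 = 9: Horner steps 8 → 8, so m(9) = 8.
Codeword c = [11, 5, 7, 8] ∈ F_13^4.


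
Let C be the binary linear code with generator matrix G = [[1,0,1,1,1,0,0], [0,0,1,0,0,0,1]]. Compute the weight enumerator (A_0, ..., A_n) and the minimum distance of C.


Weight distribution: A_0 = 1, A_2 = 1, A_4 = 2. Minimum distance d = 2.

Enumerate all 2^2 = 4 messages m ∈ F_2^2.
For each, compute codeword c = mG in F_2^7, then tally its weight.
  m = 00 → c = 0000000, weight = 0.
  m = 10 → c = 1011100, weight = 4.
  m = 01 → c = 0010001, weight = 2.
  m = 11 → c = 1001101, weight = 4.
Tally weights:
  weight 0: 1 codewords.
  weight 2: 1 codewords.
  weight 4: 2 codewords.
Minimum distance d = smallest w > 0 with A_w > 0 = 2.
Sanity: Σ A_w = 4 = 2^2 = 4 ✓.


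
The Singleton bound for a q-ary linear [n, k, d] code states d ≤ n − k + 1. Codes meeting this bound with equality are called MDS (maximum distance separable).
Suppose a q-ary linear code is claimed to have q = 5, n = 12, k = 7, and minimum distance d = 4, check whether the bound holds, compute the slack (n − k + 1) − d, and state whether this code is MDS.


Singleton RHS = n − k + 1 = 6, slack = 2, bound satisfied, not MDS.

Singleton bound: d ≤ n − k + 1.
Here n = 12, k = 7, so n − k + 1 = 6.
Given d = 4, check d ≤ 6: YES.
Slack = (n − k + 1) − d = 2.
The code is NOT MDS (slack = 2 > 0).
Description: the claimed parameters are [12, 7, 4]_5; such a code would be non-MDS.


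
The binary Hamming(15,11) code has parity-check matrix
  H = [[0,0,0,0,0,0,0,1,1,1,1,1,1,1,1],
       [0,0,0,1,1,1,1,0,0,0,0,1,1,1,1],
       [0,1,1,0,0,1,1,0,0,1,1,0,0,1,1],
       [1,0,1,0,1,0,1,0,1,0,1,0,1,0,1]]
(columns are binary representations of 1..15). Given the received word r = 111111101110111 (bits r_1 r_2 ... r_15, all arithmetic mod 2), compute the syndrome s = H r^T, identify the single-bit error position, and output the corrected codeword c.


s = (0, 1, 0, 0)^T, error position = 4, corrected codeword c = 111011101110111

Compute s = H r^T mod 2 one row at a time:
  s_1 = 0 + 1 + 1 + 1 + 0 + 1 + 1 + 1 = 6 ≡ 0 (mod 2).
  s_2 = 1 + 1 + 1 + 1 + 0 + 1 + 1 + 1 = 7 ≡ 1 (mod 2).
  s_3 = 1 + 1 + 1 + 1 + 1 + 1 + 1 + 1 = 8 ≡ 0 (mod 2).
  s_4 = 1 + 1 + 1 + 1 + 1 + 1 + 1 + 1 = 8 ≡ 0 (mod 2).
s = (0, 1, 0, 0)^T — this equals column 4 of H (binary 0100), so error is at position 4.
Correct: flip bit 4 of r = 111111101110111 to get c = 111011101110111.


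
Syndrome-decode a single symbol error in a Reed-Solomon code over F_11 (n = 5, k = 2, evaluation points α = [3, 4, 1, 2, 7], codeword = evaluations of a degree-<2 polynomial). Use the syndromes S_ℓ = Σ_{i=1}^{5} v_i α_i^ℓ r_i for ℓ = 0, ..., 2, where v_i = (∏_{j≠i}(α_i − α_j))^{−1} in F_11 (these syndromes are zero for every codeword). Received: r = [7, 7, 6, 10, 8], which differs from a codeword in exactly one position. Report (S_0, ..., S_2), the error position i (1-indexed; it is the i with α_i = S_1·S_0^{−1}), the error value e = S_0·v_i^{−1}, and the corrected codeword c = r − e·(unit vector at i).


S = (6, 7, 10), error at position 1, error magnitude e = 4, c = [3, 7, 6, 10, 8].

Step 1: column multipliers v_i = (∏_{j≠i}(α_i − α_j))^{−1} mod 11.
  i = 1 (α = 3): (3−4)(3−1)(3−2)(3−7) = (−1)·2·1·(−4) = 8 ≡ 8, so v_1 = 8^{−1} = 7 (mod 11).
  i = 2 (α = 4): (4−3)(4−1)(4−2)(4−7) = 1·3·2·(−3) = −18 ≡ 4, so v_2 = 4^{−1} = 3 (mod 11).
  i = 3 (α = 1): (1−3)(1−4)(1−2)(1−7) = (−2)·(−3)·(−1)·(−6) = 36 ≡ 3, so v_3 = 3^{−1} = 4 (mod 11).
  i = 4 (α = 2): (2−3)(2−4)(2−1)(2−7) = (−1)·(−2)·1·(−5) = −10 ≡ 1, so v_4 = 1^{−1} = 1 (mod 11).
  i = 5 (α = 7): (7−3)(7−4)(7−1)(7−2) = 4·3·6·5 = 360 ≡ 8, so v_5 = 8^{−1} = 7 (mod 11).
  v = [7, 3, 4, 1, 7].
Step 2: syndromes of r = [7, 7, 6, 10, 8] (all sums mod 11).
  S_0 = Σ v_i r_i = 7·7 + 3·7 + 4·6 + 1·10 + 7·8 = 160 ≡ 6.
  S_1 = Σ v_i α_i r_i = 7·3·7 + 3·4·7 + 4·1·6 + 1·2·10 + 7·7·8 = 667 ≡ 7.
  α_i^2 mod 11 = [9, 5, 1, 4, 5].
  S_2 = Σ v_i α_i^2 r_i = 7·9·7 + 3·5·7 + 4·1·6 + 1·4·10 + 7·5·8 = 890 ≡ 10.
  S = (6, 7, 10) ≠ 0, so r is not a codeword (an error is present).
Step 3: locate the error. For a single error e at position i, S_ℓ = v_i·e·α_i^ℓ, so α_err = S_1/S_0.
  S_0^{−1} = 6^{−1} = 2 (mod 11), so α_err = 7·2 = 14 ≡ 3 = α_1. Error position i = 1.
  Consistency check: S_2/S_1 = 10·8 = 80 ≡ 3 = α_err ✓ (single-error assumption holds).
Step 4: error magnitude e = S_0/v_1 = S_0·∏_{j≠1}(α_1 − α_j) = 6·8 = 48 ≡ 4 (mod 11).
Step 5: correct position 1: c_1 = r_1 − e = 7 − 4 ≡ 3 (mod 11). Hence c = [3, 7, 6, 10, 8].
  Check: interpolating c through the α_i gives m(x) = 2 + 4·x (degree < 2) with m(α_i) = c_i for every i, so c is indeed a codeword.


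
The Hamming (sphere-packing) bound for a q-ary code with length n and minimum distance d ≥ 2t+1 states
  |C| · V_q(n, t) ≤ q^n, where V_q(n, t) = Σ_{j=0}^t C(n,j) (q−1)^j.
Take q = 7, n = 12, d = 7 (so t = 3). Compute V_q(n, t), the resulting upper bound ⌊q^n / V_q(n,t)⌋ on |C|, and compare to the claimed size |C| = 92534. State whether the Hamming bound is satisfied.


V_q(n, t) = 49969, q^n = 13841287201, Hamming bound = 276997, |C| = 92534 ≤ bound (satisfied).

Step 1: Compute V_q(n, t) = Σ_{j=0}^3 C(n, j) (q−1)^j.
  j = 0: C(12,0)·(6)^0 = 1·1 = 1.
  j = 1: C(12,1)·(6)^1 = 12·6 = 72.
  j = 2: C(12,2)·(6)^2 = 66·36 = 2376.
  j = 3: C(12,3)·(6)^3 = 220·216 = 47520.
  V_q(n, t) = 1 + 72 + 2376 + 47520 = 49969.
Step 2: q^n = 7^12 = 13841287201.
Step 3: Hamming bound ⌊q^n / V_q(n,t)⌋ = ⌊13841287201/49969⌋ = 276997.
Step 4: Compare |C| = 92534 to 276997: satisfied.
The claimed |C| lies below the Hamming bound.


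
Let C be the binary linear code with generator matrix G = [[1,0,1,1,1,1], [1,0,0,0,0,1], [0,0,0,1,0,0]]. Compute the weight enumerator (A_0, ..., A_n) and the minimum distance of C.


Weight distribution: A_0 = 1, A_1 = 1, A_2 = 2, A_3 = 2, A_4 = 1, A_5 = 1. Minimum distance d = 1.

Enumerate all 2^3 = 8 messages m ∈ F_2^3.
For each, compute codeword c = mG in F_2^6, then tally its weight.
  m = 000 → c = 000000, weight = 0.
  m = 100 → c = 101111, weight = 5.
  m = 010 → c = 100001, weight = 2.
  m = 110 → c = 001110, weight = 3.
  m = 001 → c = 000100, weight = 1.
  m = 101 → c = 101011, weight = 4.
  m = 011 → c = 100101, weight = 3.
  m = 111 → c = 001010, weight = 2.
Tally weights:
  weight 0: 1 codewords.
  weight 1: 1 codewords.
  weight 2: 2 codewords.
  weight 3: 2 codewords.
  weight 4: 1 codewords.
  weight 5: 1 codewords.
Minimum distance d = smallest w > 0 with A_w > 0 = 1.
Sanity: Σ A_w = 8 = 2^3 = 8 ✓.


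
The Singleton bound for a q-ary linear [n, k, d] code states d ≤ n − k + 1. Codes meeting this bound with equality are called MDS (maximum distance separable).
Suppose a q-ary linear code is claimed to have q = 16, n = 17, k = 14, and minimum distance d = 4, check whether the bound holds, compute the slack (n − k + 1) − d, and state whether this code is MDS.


Singleton RHS = n − k + 1 = 4, slack = 0, bound satisfied, MDS.

Singleton bound: d ≤ n − k + 1.
Here n = 17, k = 14, so n − k + 1 = 4.
Given d = 4, check d ≤ 4: YES.
Slack = (n − k + 1) − d = 0.
The code is MDS (slack = 0).
Description: the claimed parameters are [17, 14, 4]_16; such a code would be MDS (meets Singleton bound).


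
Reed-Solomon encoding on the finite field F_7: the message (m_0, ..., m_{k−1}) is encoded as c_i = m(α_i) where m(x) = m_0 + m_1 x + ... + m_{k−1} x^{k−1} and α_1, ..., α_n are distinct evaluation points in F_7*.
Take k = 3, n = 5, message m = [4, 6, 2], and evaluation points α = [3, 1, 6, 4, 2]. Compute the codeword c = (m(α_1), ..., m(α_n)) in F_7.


c = [5, 5, 0, 4, 3]

Message polynomial: m(x) = 4 + 6·x + 2·x^2 (mod 7).
For each evaluation point α_i, compute m(α_i) mod 7:
  α_1 = 3: Horner steps 2 → 5 → 5, so m(3) = 5.
  α_2 = 1: Horner steps 2 → 1 → 5, so m(1) = 5.
  α_3 = 6: Horner steps 2 → 4 → 0, so m(6) = 0.
  α_4 = 4: Horner steps 2 → 0 → 4, so m(4) = 4.
  α_5 = 2: Horner steps 2 → 3 → 3, so m(2) = 3.
Codeword c = [5, 5, 0, 4, 3] ∈ F_7^5.


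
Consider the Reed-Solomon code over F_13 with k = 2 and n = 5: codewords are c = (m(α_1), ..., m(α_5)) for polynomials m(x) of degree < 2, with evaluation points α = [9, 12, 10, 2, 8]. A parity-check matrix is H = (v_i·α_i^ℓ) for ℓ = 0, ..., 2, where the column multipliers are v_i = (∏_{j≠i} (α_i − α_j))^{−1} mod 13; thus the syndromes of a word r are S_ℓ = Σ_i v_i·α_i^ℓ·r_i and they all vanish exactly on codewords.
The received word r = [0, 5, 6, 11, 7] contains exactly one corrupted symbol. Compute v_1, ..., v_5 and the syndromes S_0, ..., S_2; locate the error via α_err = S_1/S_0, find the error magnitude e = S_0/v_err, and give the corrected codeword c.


S = (11, 9, 5), error at position 4, error magnitude e = 1, c = [0, 5, 6, 10, 7].

Step 1: column multipliers v_i = (∏_{j≠i}(α_i − α_j))^{−1} mod 13.
  i = 1 (α = 9): (9−12)(9−10)(9−2)(9−8) = (−3)·(−1)·7·1 = 21 ≡ 8, so v_1 = 8^{−1} = 5 (mod 13).
  i = 2 (α = 12): (12−9)(12−10)(12−2)(12−8) = 3·2·10·4 = 240 ≡ 6, so v_2 = 6^{−1} = 11 (mod 13).
  i = 3 (α = 10): (10−9)(10−12)(10−2)(10−8) = 1·(−2)·8·2 = −32 ≡ 7, so v_3 = 7^{−1} = 2 (mod 13).
  i = 4 (α = 2): (2−9)(2−12)(2−10)(2−8) = (−7)·(−10)·(−8)·(−6) = 3360 ≡ 6, so v_4 = 6^{−1} = 11 (mod 13).
  i = 5 (α = 8): (8−9)(8−12)(8−10)(8−2) = (−1)·(−4)·(−2)·6 = −48 ≡ 4, so v_5 = 4^{−1} = 10 (mod 13).
  v = [5, 11, 2, 11, 10].
Step 2: syndromes of r = [0, 5, 6, 11, 7] (all sums mod 13).
  S_0 = Σ v_i r_i = 5·0 + 11·5 + 2·6 + 11·11 + 10·7 = 258 ≡ 11.
  S_1 = Σ v_i α_i r_i = 5·9·0 + 11·12·5 + 2·10·6 + 11·2·11 + 10·8·7 = 1582 ≡ 9.
  α_i^2 mod 13 = [3, 1, 9, 4, 12].
  S_2 = Σ v_i α_i^2 r_i = 5·3·0 + 11·1·5 + 2·9·6 + 11·4·11 + 10·12·7 = 1487 ≡ 5.
  S = (11, 9, 5) ≠ 0, so r is not a codeword (an error is present).
Step 3: locate the error. For a single error e at position i, S_ℓ = v_i·e·α_i^ℓ, so α_err = S_1/S_0.
  S_0^{−1} = 11^{−1} = 6 (mod 13), so α_err = 9·6 = 54 ≡ 2 = α_4. Error position i = 4.
  Consistency check: S_2/S_1 = 5·3 = 15 ≡ 2 = α_err ✓ (single-error assumption holds).
Step 4: error magnitude e = S_0/v_4 = S_0·∏_{j≠4}(α_4 − α_j) = 11·6 = 66 ≡ 1 (mod 13).
Step 5: correct position 4: c_4 = r_4 − e = 11 − 1 ≡ 10 (mod 13). Hence c = [0, 5, 6, 10, 7].
  Check: interpolating c through the α_i gives m(x) = 11 + 6·x (degree < 2) with m(α_i) = c_i for every i, so c is indeed a codeword.


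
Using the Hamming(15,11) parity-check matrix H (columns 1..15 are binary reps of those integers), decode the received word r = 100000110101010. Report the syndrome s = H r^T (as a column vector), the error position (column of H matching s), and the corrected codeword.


s = (0, 1, 1, 0)^T, error position = 6, corrected codeword c = 100001110101010

Compute s = H r^T mod 2 one row at a time:
  s_1 = 1 + 0 + 1 + 0 + 1 + 0 + 1 + 0 = 4 ≡ 0 (mod 2).
  s_2 = 0 + 0 + 0 + 1 + 1 + 0 + 1 + 0 = 3 ≡ 1 (mod 2).
  s_3 = 0 + 0 + 0 + 1 + 1 + 0 + 1 + 0 = 3 ≡ 1 (mod 2).
  s_4 = 1 + 0 + 0 + 1 + 0 + 0 + 0 + 0 = 2 ≡ 0 (mod 2).
s = (0, 1, 1, 0)^T — this equals column 6 of H (binary 0110), so error is at position 6.
Correct: flip bit 6 of r = 100000110101010 to get c = 100001110101010.


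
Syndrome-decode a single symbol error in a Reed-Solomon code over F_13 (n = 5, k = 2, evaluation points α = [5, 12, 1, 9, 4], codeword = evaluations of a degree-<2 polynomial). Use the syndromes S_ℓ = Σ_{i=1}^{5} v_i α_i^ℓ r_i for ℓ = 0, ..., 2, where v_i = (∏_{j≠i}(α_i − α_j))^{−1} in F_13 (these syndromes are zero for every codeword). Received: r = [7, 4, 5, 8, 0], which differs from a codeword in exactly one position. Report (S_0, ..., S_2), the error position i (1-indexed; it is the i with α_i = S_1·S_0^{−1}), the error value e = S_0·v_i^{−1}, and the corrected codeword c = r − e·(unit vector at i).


S = (12, 4, 10), error at position 4, error magnitude e = 12, c = [7, 4, 5, 9, 0].

Step 1: column multipliers v_i = (∏_{j≠i}(α_i − α_j))^{−1} mod 13.
  i = 1 (α = 5): (5−12)(5−1)(5−9)(5−4) = (−7)·4·(−4)·1 = 112 ≡ 8, so v_1 = 8^{−1} = 5 (mod 13).
  i = 2 (α = 12): (12−5)(12−1)(12−9)(12−4) = 7·11·3·8 = 1848 ≡ 2, so v_2 = 2^{−1} = 7 (mod 13).
  i = 3 (α = 1): (1−5)(1−12)(1−9)(1−4) = (−4)·(−11)·(−8)·(−3) = 1056 ≡ 3, so v_3 = 3^{−1} = 9 (mod 13).
  i = 4 (α = 9): (9−5)(9−12)(9−1)(9−4) = 4·(−3)·8·5 = −480 ≡ 1, so v_4 = 1^{−1} = 1 (mod 13).
  i = 5 (α = 4): (4−5)(4−12)(4−1)(4−9) = (−1)·(−8)·3·(−5) = −120 ≡ 10, so v_5 = 10^{−1} = 4 (mod 13).
  v = [5, 7, 9, 1, 4].
Step 2: syndromes of r = [7, 4, 5, 8, 0] (all sums mod 13).
  S_0 = Σ v_i r_i = 5·7 + 7·4 + 9·5 + 1·8 + 4·0 = 116 ≡ 12.
  S_1 = Σ v_i α_i r_i = 5·5·7 + 7·12·4 + 9·1·5 + 1·9·8 + 4·4·0 = 628 ≡ 4.
  α_i^2 mod 13 = [12, 1, 1, 3, 3].
  S_2 = Σ v_i α_i^2 r_i = 5·12·7 + 7·1·4 + 9·1·5 + 1·3·8 + 4·3·0 = 517 ≡ 10.
  S = (12, 4, 10) ≠ 0, so r is not a codeword (an error is present).
Step 3: locate the error. For a single error e at position i, S_ℓ = v_i·e·α_i^ℓ, so α_err = S_1/S_0.
  S_0^{−1} = 12^{−1} = 12 (mod 13), so α_err = 4·12 = 48 ≡ 9 = α_4. Error position i = 4.
  Consistency check: S_2/S_1 = 10·10 = 100 ≡ 9 = α_err ✓ (single-error assumption holds).
Step 4: error magnitude e = S_0/v_4 = S_0·∏_{j≠4}(α_4 − α_j) = 12·1 = 12 ≡ 12 (mod 13).
Step 5: correct position 4: c_4 = r_4 − e = 8 − 12 ≡ 9 (mod 13). Hence c = [7, 4, 5, 9, 0].
  Check: interpolating c through the α_i gives m(x) = 11 + 7·x (degree < 2) with m(α_i) = c_i for every i, so c is indeed a codeword.


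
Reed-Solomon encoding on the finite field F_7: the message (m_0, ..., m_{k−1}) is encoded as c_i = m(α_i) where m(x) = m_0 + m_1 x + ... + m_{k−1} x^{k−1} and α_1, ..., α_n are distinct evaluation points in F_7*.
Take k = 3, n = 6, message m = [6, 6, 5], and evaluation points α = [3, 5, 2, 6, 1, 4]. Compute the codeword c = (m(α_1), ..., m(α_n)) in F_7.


c = [6, 0, 3, 5, 3, 5]

Message polynomial: m(x) = 6 + 6·x + 5·x^2 (mod 7).
For each evaluation point α_i, compute m(α_i) mod 7:
  α_1 = 3: Horner steps 5 → 0 → 6, so m(3) = 6.
  α_2 = 5: Horner steps 5 → 3 → 0, so m(5) = 0.
  α_3 = 2: Horner steps 5 → 2 → 3, so m(2) = 3.
  α_4 = 6: Horner steps 5 → 1 → 5, so m(6) = 5.
  α_5 = 1: Horner steps 5 → 4 → 3, so m(1) = 3.
  α_6 = 4: Horner steps 5 → 5 → 5, so m(4) = 5.
Codeword c = [6, 0, 3, 5, 3, 5] ∈ F_7^6.


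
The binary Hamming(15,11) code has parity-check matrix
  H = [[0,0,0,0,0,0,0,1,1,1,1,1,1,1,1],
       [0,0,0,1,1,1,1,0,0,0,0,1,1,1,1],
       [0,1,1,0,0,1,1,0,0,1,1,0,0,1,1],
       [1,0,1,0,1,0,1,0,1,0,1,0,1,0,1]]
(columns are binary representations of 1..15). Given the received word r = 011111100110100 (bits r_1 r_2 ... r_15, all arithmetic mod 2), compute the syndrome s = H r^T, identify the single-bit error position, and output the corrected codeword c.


s = (1, 1, 0, 1)^T, error position = 13, corrected codeword c = 011111100110000

Compute s = H r^T mod 2 one row at a time:
  s_1 = 0 + 0 + 1 + 1 + 0 + 1 + 0 + 0 = 3 ≡ 1 (mod 2).
  s_2 = 1 + 1 + 1 + 1 + 0 + 1 + 0 + 0 = 5 ≡ 1 (mod 2).
  s_3 = 1 + 1 + 1 + 1 + 1 + 1 + 0 + 0 = 6 ≡ 0 (mod 2).
  s_4 = 0 + 1 + 1 + 1 + 0 + 1 + 1 + 0 = 5 ≡ 1 (mod 2).
s = (1, 1, 0, 1)^T — this equals column 13 of H (binary 1101), so error is at position 13.
Correct: flip bit 13 of r = 011111100110100 to get c = 011111100110000.


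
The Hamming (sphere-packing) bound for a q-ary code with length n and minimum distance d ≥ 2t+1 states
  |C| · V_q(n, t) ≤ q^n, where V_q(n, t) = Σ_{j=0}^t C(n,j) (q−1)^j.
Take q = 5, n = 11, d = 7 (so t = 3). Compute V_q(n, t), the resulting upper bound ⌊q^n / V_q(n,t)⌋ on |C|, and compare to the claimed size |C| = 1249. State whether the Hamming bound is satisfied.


V_q(n, t) = 11485, q^n = 48828125, Hamming bound = 4251, |C| = 1249 ≤ bound (satisfied).

Step 1: Compute V_q(n, t) = Σ_{j=0}^3 C(n, j) (q−1)^j.
  j = 0: C(11,0)·(4)^0 = 1·1 = 1.
  j = 1: C(11,1)·(4)^1 = 11·4 = 44.
  j = 2: C(11,2)·(4)^2 = 55·16 = 880.
  j = 3: C(11,3)·(4)^3 = 165·64 = 10560.
  V_q(n, t) = 1 + 44 + 880 + 10560 = 11485.
Step 2: q^n = 5^11 = 48828125.
Step 3: Hamming bound ⌊q^n / V_q(n,t)⌋ = ⌊48828125/11485⌋ = 4251.
Step 4: Compare |C| = 1249 to 4251: satisfied.
The claimed |C| lies below the Hamming bound.


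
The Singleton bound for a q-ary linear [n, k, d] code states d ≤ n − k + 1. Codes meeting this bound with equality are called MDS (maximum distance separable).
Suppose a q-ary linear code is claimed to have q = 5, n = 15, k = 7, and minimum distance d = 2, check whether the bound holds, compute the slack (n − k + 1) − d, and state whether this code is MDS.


Singleton RHS = n − k + 1 = 9, slack = 7, bound satisfied, not MDS.

Singleton bound: d ≤ n − k + 1.
Here n = 15, k = 7, so n − k + 1 = 9.
Given d = 2, check d ≤ 9: YES.
Slack = (n − k + 1) − d = 7.
The code is NOT MDS (slack = 7 > 0).
Description: the claimed parameters are [15, 7, 2]_5; such a code would be non-MDS.


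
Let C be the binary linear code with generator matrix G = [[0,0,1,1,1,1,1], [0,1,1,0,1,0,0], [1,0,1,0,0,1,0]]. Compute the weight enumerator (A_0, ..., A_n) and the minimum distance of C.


Weight distribution: A_0 = 1, A_3 = 2, A_4 = 3, A_5 = 2. Minimum distance d = 3.

Enumerate all 2^3 = 8 messages m ∈ F_2^3.
For each, compute codeword c = mG in F_2^7, then tally its weight.
  m = 000 → c = 0000000, weight = 0.
  m = 100 → c = 0011111, weight = 5.
  m = 010 → c = 0110100, weight = 3.
  m = 110 → c = 0101011, weight = 4.
  m = 001 → c = 1010010, weight = 3.
  m = 101 → c = 1001101, weight = 4.
  m = 011 → c = 1100110, weight = 4.
  m = 111 → c = 1111001, weight = 5.
Tally weights:
  weight 0: 1 codewords.
  weight 3: 2 codewords.
  weight 4: 3 codewords.
  weight 5: 2 codewords.
Minimum distance d = smallest w > 0 with A_w > 0 = 3.
Sanity: Σ A_w = 8 = 2^3 = 8 ✓.


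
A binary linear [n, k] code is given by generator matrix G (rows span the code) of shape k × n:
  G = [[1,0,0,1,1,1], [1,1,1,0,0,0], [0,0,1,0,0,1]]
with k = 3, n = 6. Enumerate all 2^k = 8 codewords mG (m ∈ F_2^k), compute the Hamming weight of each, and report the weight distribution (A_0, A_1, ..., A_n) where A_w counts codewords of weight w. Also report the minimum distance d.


Weight distribution: A_0 = 1, A_2 = 1, A_3 = 3, A_4 = 2, A_5 = 1. Minimum distance d = 2.

Enumerate all 2^3 = 8 messages m ∈ F_2^3.
For each, compute codeword c = mG in F_2^6, then tally its weight.
  m = 000 → c = 000000, weight = 0.
  m = 100 → c = 100111, weight = 4.
  m = 010 → c = 111000, weight = 3.
  m = 110 → c = 011111, weight = 5.
  m = 001 → c = 001001, weight = 2.
  m = 101 → c = 101110, weight = 4.
  m = 011 → c = 110001, weight = 3.
  m = 111 → c = 010110, weight = 3.
Tally weights:
  weight 0: 1 codewords.
  weight 2: 1 codewords.
  weight 3: 3 codewords.
  weight 4: 2 codewords.
  weight 5: 1 codewords.
Minimum distance d = smallest w > 0 with A_w > 0 = 2.
Sanity: Σ A_w = 8 = 2^3 = 8 ✓.


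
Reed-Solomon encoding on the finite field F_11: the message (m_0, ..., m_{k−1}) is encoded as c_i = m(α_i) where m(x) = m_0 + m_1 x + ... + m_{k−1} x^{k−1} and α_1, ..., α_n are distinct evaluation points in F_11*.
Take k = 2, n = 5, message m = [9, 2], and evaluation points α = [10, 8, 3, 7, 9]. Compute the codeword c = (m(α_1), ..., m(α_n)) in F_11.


c = [7, 3, 4, 1, 5]

Message polynomial: m(x) = 9 + 2·x (mod 11).
For each evaluation point α_i, compute m(α_i) mod 11:
  α_1 = 10: Horner steps 2 → 7, so m(10) = 7.
  α_2 = 8: Horner steps 2 → 3, so m(8) = 3.
  α_3 = 3: Horner steps 2 → 4, so m(3) = 4.
  α_4 = 7: Horner steps 2 → 1, so m(7) = 1.
  α_5 = 9: Horner steps 2 → 5, so m(9) = 5.
Codeword c = [7, 3, 4, 1, 5] ∈ F_11^5.


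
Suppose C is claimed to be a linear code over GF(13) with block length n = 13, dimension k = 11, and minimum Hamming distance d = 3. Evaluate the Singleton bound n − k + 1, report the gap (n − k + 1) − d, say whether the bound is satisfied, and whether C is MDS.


Singleton RHS = n − k + 1 = 3, slack = 0, bound satisfied, MDS.

Singleton bound: d ≤ n − k + 1.
Here n = 13, k = 11, so n − k + 1 = 3.
Given d = 3, check d ≤ 3: YES.
Slack = (n − k + 1) − d = 0.
The code is MDS (slack = 0).
Description: the claimed parameters are [13, 11, 3]_13; such a code would be MDS (meets Singleton bound).


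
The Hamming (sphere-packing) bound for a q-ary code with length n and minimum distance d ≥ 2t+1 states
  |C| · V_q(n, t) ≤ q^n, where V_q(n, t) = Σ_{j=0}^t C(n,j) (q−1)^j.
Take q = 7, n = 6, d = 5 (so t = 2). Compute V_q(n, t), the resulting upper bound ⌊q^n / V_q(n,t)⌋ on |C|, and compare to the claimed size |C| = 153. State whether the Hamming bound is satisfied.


V_q(n, t) = 577, q^n = 117649, Hamming bound = 203, |C| = 153 ≤ bound (satisfied).

Step 1: Compute V_q(n, t) = Σ_{j=0}^2 C(n, j) (q−1)^j.
  j = 0: C(6,0)·(6)^0 = 1·1 = 1.
  j = 1: C(6,1)·(6)^1 = 6·6 = 36.
  j = 2: C(6,2)·(6)^2 = 15·36 = 540.
  V_q(n, t) = 1 + 36 + 540 = 577.
Step 2: q^n = 7^6 = 117649.
Step 3: Hamming bound ⌊q^n / V_q(n,t)⌋ = ⌊117649/577⌋ = 203.
Step 4: Compare |C| = 153 to 203: satisfied.
The claimed |C| lies below the Hamming bound.


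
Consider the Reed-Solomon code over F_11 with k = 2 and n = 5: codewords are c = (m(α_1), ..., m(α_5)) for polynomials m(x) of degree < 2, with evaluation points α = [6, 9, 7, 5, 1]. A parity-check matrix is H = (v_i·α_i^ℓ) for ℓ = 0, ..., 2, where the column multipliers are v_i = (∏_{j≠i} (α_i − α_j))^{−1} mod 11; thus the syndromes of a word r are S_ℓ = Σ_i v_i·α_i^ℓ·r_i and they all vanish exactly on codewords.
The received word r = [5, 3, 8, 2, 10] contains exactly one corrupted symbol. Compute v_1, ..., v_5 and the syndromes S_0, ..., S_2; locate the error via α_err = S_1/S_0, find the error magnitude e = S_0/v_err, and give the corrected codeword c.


S = (3, 3, 3), error at position 5, error magnitude e = 9, c = [5, 3, 8, 2, 1].

Step 1: column multipliers v_i = (∏_{j≠i}(α_i − α_j))^{−1} mod 11.
  i = 1 (α = 6): (6−9)(6−7)(6−5)(6−1) = (−3)·(−1)·1·5 = 15 ≡ 4, so v_1 = 4^{−1} = 3 (mod 11).
  i = 2 (α = 9): (9−6)(9−7)(9−5)(9−1) = 3·2·4·8 = 192 ≡ 5, so v_2 = 5^{−1} = 9 (mod 11).
  i = 3 (α = 7): (7−6)(7−9)(7−5)(7−1) = 1·(−2)·2·6 = −24 ≡ 9, so v_3 = 9^{−1} = 5 (mod 11).
  i = 4 (α = 5): (5−6)(5−9)(5−7)(5−1) = (−1)·(−4)·(−2)·4 = −32 ≡ 1, so v_4 = 1^{−1} = 1 (mod 11).
  i = 5 (α = 1): (1−6)(1−9)(1−7)(1−5) = (−5)·(−8)·(−6)·(−4) = 960 ≡ 3, so v_5 = 3^{−1} = 4 (mod 11).
  v = [3, 9, 5, 1, 4].
Step 2: syndromes of r = [5, 3, 8, 2, 10] (all sums mod 11).
  S_0 = Σ v_i r_i = 3·5 + 9·3 + 5·8 + 1·2 + 4·10 = 124 ≡ 3.
  S_1 = Σ v_i α_i r_i = 3·6·5 + 9·9·3 + 5·7·8 + 1·5·2 + 4·1·10 = 663 ≡ 3.
  α_i^2 mod 11 = [3, 4, 5, 3, 1].
  S_2 = Σ v_i α_i^2 r_i = 3·3·5 + 9·4·3 + 5·5·8 + 1·3·2 + 4·1·10 = 399 ≡ 3.
  S = (3, 3, 3) ≠ 0, so r is not a codeword (an error is present).
Step 3: locate the error. For a single error e at position i, S_ℓ = v_i·e·α_i^ℓ, so α_err = S_1/S_0.
  S_0^{−1} = 3^{−1} = 4 (mod 11), so α_err = 3·4 = 12 ≡ 1 = α_5. Error position i = 5.
  Consistency check: S_2/S_1 = 3·4 = 12 ≡ 1 = α_err ✓ (single-error assumption holds).
Step 4: error magnitude e = S_0/v_5 = S_0·∏_{j≠5}(α_5 − α_j) = 3·3 = 9 ≡ 9 (mod 11).
Step 5: correct position 5: c_5 = r_5 − e = 10 − 9 ≡ 1 (mod 11). Hence c = [5, 3, 8, 2, 1].
  Check: interpolating c through the α_i gives m(x) = 9 + 3·x (degree < 2) with m(α_i) = c_i for every i, so c is indeed a codeword.


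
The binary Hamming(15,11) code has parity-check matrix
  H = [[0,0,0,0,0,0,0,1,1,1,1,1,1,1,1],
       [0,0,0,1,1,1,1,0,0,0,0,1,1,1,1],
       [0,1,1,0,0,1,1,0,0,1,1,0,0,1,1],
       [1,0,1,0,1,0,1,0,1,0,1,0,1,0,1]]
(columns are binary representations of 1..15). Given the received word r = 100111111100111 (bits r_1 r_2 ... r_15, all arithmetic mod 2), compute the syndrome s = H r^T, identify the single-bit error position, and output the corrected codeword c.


s = (0, 1, 1, 0)^T, error position = 6, corrected codeword c = 100110111100111

Compute s = H r^T mod 2 one row at a time:
  s_1 = 1 + 1 + 1 + 0 + 0 + 1 + 1 + 1 = 6 ≡ 0 (mod 2).
  s_2 = 1 + 1 + 1 + 1 + 0 + 1 + 1 + 1 = 7 ≡ 1 (mod 2).
  s_3 = 0 + 0 + 1 + 1 + 1 + 0 + 1 + 1 = 5 ≡ 1 (mod 2).
  s_4 = 1 + 0 + 1 + 1 + 1 + 0 + 1 + 1 = 6 ≡ 0 (mod 2).
s = (0, 1, 1, 0)^T — this equals column 6 of H (binary 0110), so error is at position 6.
Correct: flip bit 6 of r = 100111111100111 to get c = 100110111100111.


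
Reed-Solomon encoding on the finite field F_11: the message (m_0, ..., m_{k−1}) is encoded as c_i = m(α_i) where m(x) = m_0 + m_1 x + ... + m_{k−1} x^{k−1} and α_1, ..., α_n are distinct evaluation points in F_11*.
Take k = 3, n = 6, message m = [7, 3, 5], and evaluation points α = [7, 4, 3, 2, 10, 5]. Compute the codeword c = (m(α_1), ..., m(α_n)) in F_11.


c = [9, 0, 6, 0, 9, 4]

Message polynomial: m(x) = 7 + 3·x + 5·x^2 (mod 11).
For each evaluation point α_i, compute m(α_i) mod 11:
  α_1 = 7: Horner steps 5 → 5 → 9, so m(7) = 9.
  α_2 = 4: Horner steps 5 → 1 → 0, so m(4) = 0.
  α_3 = 3: Horner steps 5 → 7 → 6, so m(3) = 6.
  α_4 = 2: Horner steps 5 → 2 → 0, so m(2) = 0.
  α_5 = 10: Horner steps 5 → 9 → 9, so m(10) = 9.
  α_6 = 5: Horner steps 5 → 6 → 4, so m(5) = 4.
Codeword c = [9, 0, 6, 0, 9, 4] ∈ F_11^6.


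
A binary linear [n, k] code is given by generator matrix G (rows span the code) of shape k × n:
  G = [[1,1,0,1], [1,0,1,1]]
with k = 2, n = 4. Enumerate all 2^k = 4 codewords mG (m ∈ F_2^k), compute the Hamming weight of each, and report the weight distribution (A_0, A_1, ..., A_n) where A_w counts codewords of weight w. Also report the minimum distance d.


Weight distribution: A_0 = 1, A_2 = 1, A_3 = 2. Minimum distance d = 2.

Enumerate all 2^2 = 4 messages m ∈ F_2^2.
For each, compute codeword c = mG in F_2^4, then tally its weight.
  m = 00 → c = 0000, weight = 0.
  m = 10 → c = 1101, weight = 3.
  m = 01 → c = 1011, weight = 3.
  m = 11 → c = 0110, weight = 2.
Tally weights:
  weight 0: 1 codewords.
  weight 2: 1 codewords.
  weight 3: 2 codewords.
Minimum distance d = smallest w > 0 with A_w > 0 = 2.
Sanity: Σ A_w = 4 = 2^2 = 4 ✓.


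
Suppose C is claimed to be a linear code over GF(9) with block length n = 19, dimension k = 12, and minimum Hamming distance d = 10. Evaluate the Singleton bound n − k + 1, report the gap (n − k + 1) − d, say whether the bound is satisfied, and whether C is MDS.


Singleton RHS = n − k + 1 = 8, slack = -2, bound violated (no such code; not MDS).

Singleton bound: d ≤ n − k + 1.
Here n = 19, k = 12, so n − k + 1 = 8.
Given d = 10, check d ≤ 8: NO.
Slack = (n − k + 1) − d = -2.
The slack is negative: d = 10 exceeds n − k + 1 = 8 by 2, so the Singleton bound is violated and no linear [19, 12, 10]_9 code can exist. In particular it is not MDS (MDS requires d = n − k + 1 exactly).
Description: the claimed parameters are [19, 12, 10]_9; such a code would be impossible (violates the Singleton bound).


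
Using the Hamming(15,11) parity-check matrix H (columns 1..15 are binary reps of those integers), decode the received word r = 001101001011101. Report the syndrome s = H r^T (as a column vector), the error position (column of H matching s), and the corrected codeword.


s = (1, 1, 0, 1)^T, error position = 13, corrected codeword c = 001101001011001

Compute s = H r^T mod 2 one row at a time:
  s_1 = 0 + 1 + 0 + 1 + 1 + 1 + 0 + 1 = 5 ≡ 1 (mod 2).
  s_2 = 1 + 0 + 1 + 0 + 1 + 1 + 0 + 1 = 5 ≡ 1 (mod 2).
  s_3 = 0 + 1 + 1 + 0 + 0 + 1 + 0 + 1 = 4 ≡ 0 (mod 2).
  s_4 = 0 + 1 + 0 + 0 + 1 + 1 + 1 + 1 = 5 ≡ 1 (mod 2).
s = (1, 1, 0, 1)^T — this equals column 13 of H (binary 1101), so error is at position 13.
Correct: flip bit 13 of r = 001101001011101 to get c = 001101001011001.


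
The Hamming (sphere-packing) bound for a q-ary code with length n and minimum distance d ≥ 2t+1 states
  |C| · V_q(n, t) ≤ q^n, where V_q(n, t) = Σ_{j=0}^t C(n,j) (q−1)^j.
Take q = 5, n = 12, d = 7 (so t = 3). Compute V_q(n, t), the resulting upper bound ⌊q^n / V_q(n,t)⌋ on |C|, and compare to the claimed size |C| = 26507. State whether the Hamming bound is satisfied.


V_q(n, t) = 15185, q^n = 244140625, Hamming bound = 16077, |C| = 26507 > bound (violated).

Step 1: Compute V_q(n, t) = Σ_{j=0}^3 C(n, j) (q−1)^j.
  j = 0: C(12,0)·(4)^0 = 1·1 = 1.
  j = 1: C(12,1)·(4)^1 = 12·4 = 48.
  j = 2: C(12,2)·(4)^2 = 66·16 = 1056.
  j = 3: C(12,3)·(4)^3 = 220·64 = 14080.
  V_q(n, t) = 1 + 48 + 1056 + 14080 = 15185.
Step 2: q^n = 5^12 = 244140625.
Step 3: Hamming bound ⌊q^n / V_q(n,t)⌋ = ⌊244140625/15185⌋ = 16077.
Step 4: Compare |C| = 26507 to 16077: violated.
The claimed |C| lies above the Hamming bound, so no 5-ary code of length 12 with d ≥ 7 can have 26507 codewords.


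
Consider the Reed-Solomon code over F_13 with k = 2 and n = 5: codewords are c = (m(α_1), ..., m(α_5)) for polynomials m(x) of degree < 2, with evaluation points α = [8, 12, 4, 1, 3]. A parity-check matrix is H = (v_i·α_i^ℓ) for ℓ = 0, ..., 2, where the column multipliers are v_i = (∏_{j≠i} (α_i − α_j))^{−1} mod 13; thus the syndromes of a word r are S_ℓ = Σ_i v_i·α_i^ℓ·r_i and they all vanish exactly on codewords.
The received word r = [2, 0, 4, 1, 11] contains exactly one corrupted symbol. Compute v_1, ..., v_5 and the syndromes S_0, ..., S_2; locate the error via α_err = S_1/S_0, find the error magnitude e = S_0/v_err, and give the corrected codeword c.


S = (4, 4, 4), error at position 4, error magnitude e = 2, c = [2, 0, 4, 12, 11].

Step 1: column multipliers v_i = (∏_{j≠i}(α_i − α_j))^{−1} mod 13.
  i = 1 (α = 8): (8−12)(8−4)(8−1)(8−3) = (−4)·4·7·5 = −560 ≡ 12, so v_1 = 12^{−1} = 12 (mod 13).
  i = 2 (α = 12): (12−8)(12−4)(12−1)(12−3) = 4·8·11·9 = 3168 ≡ 9, so v_2 = 9^{−1} = 3 (mod 13).
  i = 3 (α = 4): (4−8)(4−12)(4−1)(4−3) = (−4)·(−8)·3·1 = 96 ≡ 5, so v_3 = 5^{−1} = 8 (mod 13).
  i = 4 (α = 1): (1−8)(1−12)(1−4)(1−3) = (−7)·(−11)·(−3)·(−2) = 462 ≡ 7, so v_4 = 7^{−1} = 2 (mod 13).
  i = 5 (α = 3): (3−8)(3−12)(3−4)(3−1) = (−5)·(−9)·(−1)·2 = −90 ≡ 1, so v_5 = 1^{−1} = 1 (mod 13).
  v = [12, 3, 8, 2, 1].
Step 2: syndromes of r = [2, 0, 4, 1, 11] (all sums mod 13).
  S_0 = Σ v_i r_i = 12·2 + 3·0 + 8·4 + 2·1 + 1·11 = 69 ≡ 4.
  S_1 = Σ v_i α_i r_i = 12·8·2 + 3·12·0 + 8·4·4 + 2·1·1 + 1·3·11 = 355 ≡ 4.
  α_i^2 mod 13 = [12, 1, 3, 1, 9].
  S_2 = Σ v_i α_i^2 r_i = 12·12·2 + 3·1·0 + 8·3·4 + 2·1·1 + 1·9·11 = 485 ≡ 4.
  S = (4, 4, 4) ≠ 0, so r is not a codeword (an error is present).
Step 3: locate the error. For a single error e at position i, S_ℓ = v_i·e·α_i^ℓ, so α_err = S_1/S_0.
  S_0^{−1} = 4^{−1} = 10 (mod 13), so α_err = 4·10 = 40 ≡ 1 = α_4. Error position i = 4.
  Consistency check: S_2/S_1 = 4·10 = 40 ≡ 1 = α_err ✓ (single-error assumption holds).
Step 4: error magnitude e = S_0/v_4 = S_0·∏_{j≠4}(α_4 − α_j) = 4·7 = 28 ≡ 2 (mod 13).
Step 5: correct position 4: c_4 = r_4 − e = 1 − 2 ≡ 12 (mod 13). Hence c = [2, 0, 4, 12, 11].
  Check: interpolating c through the α_i gives m(x) = 6 + 6·x (degree < 2) with m(α_i) = c_i for every i, so c is indeed a codeword.
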